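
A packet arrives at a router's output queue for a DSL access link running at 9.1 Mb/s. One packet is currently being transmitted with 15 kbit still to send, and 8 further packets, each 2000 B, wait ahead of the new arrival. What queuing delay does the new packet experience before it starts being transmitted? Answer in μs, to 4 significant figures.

Each queued packet: L/R = 16000/9100000 = 1758.24 μs.
8 queued → 14065.9 μs.
Plus remaining 15000 bits of current packet: 1648.35 μs.
Queuing delay = 15710 μs.

15710 μs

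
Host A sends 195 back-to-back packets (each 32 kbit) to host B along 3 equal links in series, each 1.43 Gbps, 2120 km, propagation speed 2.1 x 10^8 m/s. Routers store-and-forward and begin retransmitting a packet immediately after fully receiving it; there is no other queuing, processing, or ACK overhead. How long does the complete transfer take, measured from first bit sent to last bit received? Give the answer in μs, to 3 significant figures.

34700 μs

Per-hop transmission t_tx = L/R = 32000/1430000000 = 22.3776 μs.
Per-hop propagation t_prop = 2120000/210000000 = 10095.2 μs.
Pipeline fill: first packet needs 3·t_tx to clear all hops; remaining 194 packets each add one t_tx.
Total = (3+195-1)·t_tx + 3·t_prop = 197·22.3776 + 3·10095.2 = 34700 μs.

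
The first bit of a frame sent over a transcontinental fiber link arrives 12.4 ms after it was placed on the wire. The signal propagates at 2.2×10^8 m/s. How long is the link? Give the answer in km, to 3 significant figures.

d = s × t_prop = 2.2e+08 × 0.0124 = 2730 km.

2730 km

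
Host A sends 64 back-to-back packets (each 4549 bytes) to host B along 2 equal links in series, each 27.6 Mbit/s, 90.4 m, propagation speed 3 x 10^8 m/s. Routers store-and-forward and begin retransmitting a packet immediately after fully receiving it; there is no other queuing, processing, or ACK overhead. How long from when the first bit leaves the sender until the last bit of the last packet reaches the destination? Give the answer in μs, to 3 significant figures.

Per-hop transmission t_tx = L/R = 36392/27600000 = 1318.55 μs.
Per-hop propagation t_prop = 90.4/300000000 = 0.301333 μs.
Pipeline fill: first packet needs 2·t_tx to clear all hops; remaining 63 packets each add one t_tx.
Total = (2+64-1)·t_tx + 2·t_prop = 65·1318.55 + 2·0.301333 = 85700 μs.

85700 μs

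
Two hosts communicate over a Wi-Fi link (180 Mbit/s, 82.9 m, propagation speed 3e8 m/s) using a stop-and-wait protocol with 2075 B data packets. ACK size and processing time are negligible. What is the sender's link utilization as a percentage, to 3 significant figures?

t_tx = L/R = 16600/180000000 = 9.22222e-05 s.
t_prop = 82.9/300000000 = 2.76333e-07 s; RTT = 5.52667e-07 s.
Cycle = t_tx + RTT = 9.27749e-05 s.
Utilization = t_tx / cycle = 9.22222e-05/9.27749e-05 = 99.4 %.

99.4 %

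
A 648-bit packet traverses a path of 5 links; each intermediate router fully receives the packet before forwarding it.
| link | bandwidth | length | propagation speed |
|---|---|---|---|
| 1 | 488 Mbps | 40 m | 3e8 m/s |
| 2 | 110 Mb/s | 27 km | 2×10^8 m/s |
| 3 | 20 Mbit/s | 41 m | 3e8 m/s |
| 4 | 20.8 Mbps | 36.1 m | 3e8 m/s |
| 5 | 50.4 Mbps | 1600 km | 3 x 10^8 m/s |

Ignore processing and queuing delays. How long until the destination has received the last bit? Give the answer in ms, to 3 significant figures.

Transmission delays (L/R per hop): 0.00132787, 0.00589091, 0.0324, 0.0311538, 0.0128571 ms; sum = 0.0836298 ms.
Propagation delays (d/s per hop): 0.000133333, 0.135, 0.000136667, 0.000120333, 5.33333 ms; sum = 5.46872 ms.
End-to-end = 5.55 ms.

5.55 ms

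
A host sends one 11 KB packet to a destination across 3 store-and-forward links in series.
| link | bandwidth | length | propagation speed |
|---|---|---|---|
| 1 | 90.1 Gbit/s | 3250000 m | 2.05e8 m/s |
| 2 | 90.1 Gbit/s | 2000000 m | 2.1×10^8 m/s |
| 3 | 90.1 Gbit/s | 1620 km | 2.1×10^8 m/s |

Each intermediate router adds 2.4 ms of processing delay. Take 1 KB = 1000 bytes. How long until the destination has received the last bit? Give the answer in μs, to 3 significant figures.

L = 88000 bits.
Transmission delay per hop = L/R = 88000/90100000000 = 0.976693 μs; 3 hops → 2.93008 μs.
Propagation delays (d/s per hop): 15853.7, 9523.81, 7714.29 μs; sum = 33091.8 μs.
Processing at 2 router(s): 2 × 2.4 ms = 4800 μs.
End-to-end = 37900 μs.

37900 μs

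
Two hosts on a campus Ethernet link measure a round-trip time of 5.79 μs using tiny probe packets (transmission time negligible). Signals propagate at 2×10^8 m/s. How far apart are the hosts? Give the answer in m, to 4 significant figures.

579.0 m

One-way propagation = RTT/2 = 2.895 μs.
d = s × t = 200000000 × 2.895e-06 = 579.0 m.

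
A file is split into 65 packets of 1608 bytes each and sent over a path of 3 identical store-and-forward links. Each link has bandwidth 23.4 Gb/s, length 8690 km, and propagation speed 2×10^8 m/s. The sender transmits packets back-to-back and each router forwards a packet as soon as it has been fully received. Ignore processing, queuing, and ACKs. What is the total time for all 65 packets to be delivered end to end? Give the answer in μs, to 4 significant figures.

130400 μs

Per-hop transmission t_tx = L/R = 12864/23400000000 = 0.549744 μs.
Per-hop propagation t_prop = 8690000/200000000 = 43450 μs.
Pipeline fill: first packet needs 3·t_tx to clear all hops; remaining 64 packets each add one t_tx.
Total = (3+65-1)·t_tx + 3·t_prop = 67·0.549744 + 3·43450 = 130400 μs.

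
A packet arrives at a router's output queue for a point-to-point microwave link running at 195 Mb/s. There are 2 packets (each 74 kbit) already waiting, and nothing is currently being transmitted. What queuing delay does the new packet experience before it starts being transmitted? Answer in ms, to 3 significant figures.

Each queued packet: L/R = 74000/195000000 = 0.379487 ms.
2 queued → 0.758974 ms.
Queuing delay = 0.759 ms.

0.759 ms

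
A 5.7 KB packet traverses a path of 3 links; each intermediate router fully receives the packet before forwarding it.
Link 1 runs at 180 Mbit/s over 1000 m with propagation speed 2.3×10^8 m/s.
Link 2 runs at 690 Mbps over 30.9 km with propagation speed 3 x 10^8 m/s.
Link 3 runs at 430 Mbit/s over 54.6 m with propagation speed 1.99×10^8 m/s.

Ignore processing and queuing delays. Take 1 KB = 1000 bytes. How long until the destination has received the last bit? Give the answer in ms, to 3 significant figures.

0.533 ms

L = 45600 bits.
Transmission delays (L/R per hop): 0.253333, 0.066087, 0.106047 ms; sum = 0.425467 ms.
Propagation delays (d/s per hop): 0.00434783, 0.103, 0.000274372 ms; sum = 0.107622 ms.
End-to-end = 0.533 ms.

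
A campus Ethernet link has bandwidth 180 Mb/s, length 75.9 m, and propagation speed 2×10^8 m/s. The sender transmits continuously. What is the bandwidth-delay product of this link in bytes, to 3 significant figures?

Propagation delay = 75.9 / 200000000 = 3.795e-07 s.
BDP = R × t_prop = 180000000 × 3.795e-07 = 68.31 bits.
In bytes: 68.31/8 = 8.54 bytes.

8.54 bytes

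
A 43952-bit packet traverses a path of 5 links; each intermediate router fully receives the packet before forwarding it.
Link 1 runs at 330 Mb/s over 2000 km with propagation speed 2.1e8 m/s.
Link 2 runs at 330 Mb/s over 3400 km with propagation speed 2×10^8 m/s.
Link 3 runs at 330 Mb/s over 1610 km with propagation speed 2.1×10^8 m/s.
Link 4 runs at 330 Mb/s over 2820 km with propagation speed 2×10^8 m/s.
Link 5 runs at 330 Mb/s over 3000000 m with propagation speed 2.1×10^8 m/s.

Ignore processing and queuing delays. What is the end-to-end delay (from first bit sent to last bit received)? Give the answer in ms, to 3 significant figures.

63.2 ms

Transmission delay per hop = L/R = 43952/330000000 = 0.133188 ms; 5 hops → 0.665939 ms.
Propagation delays (d/s per hop): 9.52381, 17, 7.66667, 14.1, 14.2857 ms; sum = 62.5762 ms.
End-to-end = 63.2 ms.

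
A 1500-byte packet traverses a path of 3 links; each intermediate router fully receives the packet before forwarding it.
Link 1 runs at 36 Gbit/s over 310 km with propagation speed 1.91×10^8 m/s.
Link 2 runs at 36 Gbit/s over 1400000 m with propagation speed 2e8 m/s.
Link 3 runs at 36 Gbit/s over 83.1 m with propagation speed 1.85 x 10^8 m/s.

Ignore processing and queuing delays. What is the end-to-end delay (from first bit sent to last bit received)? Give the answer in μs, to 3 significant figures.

L = 1500 × 8 = 12000 bits.
Transmission delay per hop = L/R = 12000/36000000000 = 0.333333 μs; 3 hops → 1 μs.
Propagation delays (d/s per hop): 1623.04, 7000, 0.449189 μs; sum = 8623.49 μs.
End-to-end = 8620 μs.

8620 μs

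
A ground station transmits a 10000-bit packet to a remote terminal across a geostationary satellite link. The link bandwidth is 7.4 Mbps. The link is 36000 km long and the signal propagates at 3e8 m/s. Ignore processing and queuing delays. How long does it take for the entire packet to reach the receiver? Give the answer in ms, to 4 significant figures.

Transmission delay = L/R = 10000 / 7400000 = 1.35135 ms.
Propagation delay = d/s = 36000000 m / 300000000 m/s = 120 ms.
Total = 121.4 ms.

121.4 ms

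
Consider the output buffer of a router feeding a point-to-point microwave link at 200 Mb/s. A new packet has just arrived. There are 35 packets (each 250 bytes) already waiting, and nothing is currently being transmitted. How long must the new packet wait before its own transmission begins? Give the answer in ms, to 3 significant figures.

0.350 ms

Each queued packet: L/R = 2000/200000000 = 0.01 ms.
35 queued → 0.35 ms.
Queuing delay = 0.350 ms.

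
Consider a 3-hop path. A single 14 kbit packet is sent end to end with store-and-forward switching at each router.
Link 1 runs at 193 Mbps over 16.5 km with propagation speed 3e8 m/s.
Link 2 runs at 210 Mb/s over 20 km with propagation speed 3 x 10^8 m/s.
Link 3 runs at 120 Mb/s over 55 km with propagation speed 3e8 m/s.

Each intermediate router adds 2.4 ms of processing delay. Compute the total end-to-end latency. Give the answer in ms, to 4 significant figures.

L = 14000 bits.
Transmission delays (L/R per hop): 0.0725389, 0.0666667, 0.116667 ms; sum = 0.255872 ms.
Propagation delays (d/s per hop): 0.055, 0.0666667, 0.183333 ms; sum = 0.305 ms.
Processing at 2 router(s): 2 × 2.4 ms = 4.8 ms.
End-to-end = 5.361 ms.

5.361 ms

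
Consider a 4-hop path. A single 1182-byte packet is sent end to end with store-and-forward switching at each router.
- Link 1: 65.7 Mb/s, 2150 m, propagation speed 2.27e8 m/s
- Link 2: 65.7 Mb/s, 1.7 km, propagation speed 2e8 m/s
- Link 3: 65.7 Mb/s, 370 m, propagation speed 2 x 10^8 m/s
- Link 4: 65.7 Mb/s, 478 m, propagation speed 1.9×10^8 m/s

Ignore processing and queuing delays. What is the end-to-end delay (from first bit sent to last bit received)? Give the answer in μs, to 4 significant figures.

598.0 μs

L = 1182 × 8 = 9456 bits.
Transmission delay per hop = L/R = 9456/65700000 = 143.927 μs; 4 hops → 575.708 μs.
Propagation delays (d/s per hop): 9.47137, 8.5, 1.85, 2.51579 μs; sum = 22.3372 μs.
End-to-end = 598.0 μs.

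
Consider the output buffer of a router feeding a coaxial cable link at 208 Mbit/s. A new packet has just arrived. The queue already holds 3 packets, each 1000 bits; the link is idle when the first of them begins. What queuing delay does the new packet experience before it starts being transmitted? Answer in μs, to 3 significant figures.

Each queued packet: L/R = 1000/208000000 = 4.80769 μs.
3 queued → 14.4231 μs.
Queuing delay = 14.4 μs.

14.4 μs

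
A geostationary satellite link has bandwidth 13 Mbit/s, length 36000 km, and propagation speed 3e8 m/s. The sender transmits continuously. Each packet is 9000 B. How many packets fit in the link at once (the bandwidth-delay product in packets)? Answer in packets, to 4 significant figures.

Propagation delay = 36000000 / 300000000 = 0.12 s.
BDP = R × t_prop = 13000000 × 0.12 = 1560000 bits.
In packets of 72000 bits: 21.67 packets.

21.67 packets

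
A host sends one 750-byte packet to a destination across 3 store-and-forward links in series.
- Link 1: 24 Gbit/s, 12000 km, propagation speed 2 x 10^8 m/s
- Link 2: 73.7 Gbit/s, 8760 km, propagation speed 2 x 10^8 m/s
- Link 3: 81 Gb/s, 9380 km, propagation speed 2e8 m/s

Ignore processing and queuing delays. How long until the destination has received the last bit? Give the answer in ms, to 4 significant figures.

150.7 ms

L = 750 × 8 = 6000 bits.
Transmission delays (L/R per hop): 0.00025, 8.14111e-05, 7.40741e-05 ms; sum = 0.000405485 ms.
Propagation delays (d/s per hop): 60, 43.8, 46.9 ms; sum = 150.7 ms.
End-to-end = 150.7 ms.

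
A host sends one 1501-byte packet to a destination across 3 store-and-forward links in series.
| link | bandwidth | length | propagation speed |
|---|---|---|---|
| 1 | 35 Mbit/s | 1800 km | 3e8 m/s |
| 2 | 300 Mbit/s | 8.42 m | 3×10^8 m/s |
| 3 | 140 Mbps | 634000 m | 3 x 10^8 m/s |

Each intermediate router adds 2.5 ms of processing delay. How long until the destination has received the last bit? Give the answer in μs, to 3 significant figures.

13600 μs

L = 1501 × 8 = 12008 bits.
Transmission delays (L/R per hop): 343.086, 40.0267, 85.7714 μs; sum = 468.884 μs.
Propagation delays (d/s per hop): 6000, 0.0280667, 2113.33 μs; sum = 8113.36 μs.
Processing at 2 router(s): 2 × 2.5 ms = 5000 μs.
End-to-end = 13600 μs.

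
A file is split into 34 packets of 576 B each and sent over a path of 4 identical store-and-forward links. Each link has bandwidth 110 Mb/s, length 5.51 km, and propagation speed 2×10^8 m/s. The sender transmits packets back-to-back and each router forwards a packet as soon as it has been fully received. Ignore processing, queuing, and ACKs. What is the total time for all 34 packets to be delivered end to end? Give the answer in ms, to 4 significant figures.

1.660 ms

Per-hop transmission t_tx = L/R = 4608/110000000 = 0.0418909 ms.
Per-hop propagation t_prop = 5510/200000000 = 0.02755 ms.
Pipeline fill: first packet needs 4·t_tx to clear all hops; remaining 33 packets each add one t_tx.
Total = (4+34-1)·t_tx + 4·t_prop = 37·0.0418909 + 4·0.02755 = 1.660 ms.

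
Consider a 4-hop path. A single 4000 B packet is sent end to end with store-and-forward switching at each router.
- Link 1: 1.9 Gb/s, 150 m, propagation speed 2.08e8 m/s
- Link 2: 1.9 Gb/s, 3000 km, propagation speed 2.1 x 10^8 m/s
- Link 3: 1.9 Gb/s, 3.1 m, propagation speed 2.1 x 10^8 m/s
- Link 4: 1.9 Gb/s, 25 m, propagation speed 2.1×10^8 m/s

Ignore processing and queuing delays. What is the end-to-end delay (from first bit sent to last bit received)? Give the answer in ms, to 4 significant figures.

L = 4000 × 8 = 32000 bits.
Transmission delay per hop = L/R = 32000/1900000000 = 0.0168421 ms; 4 hops → 0.0673684 ms.
Propagation delays (d/s per hop): 0.000721154, 14.2857, 1.47619e-05, 0.000119048 ms; sum = 14.2866 ms.
End-to-end = 14.35 ms.

14.35 ms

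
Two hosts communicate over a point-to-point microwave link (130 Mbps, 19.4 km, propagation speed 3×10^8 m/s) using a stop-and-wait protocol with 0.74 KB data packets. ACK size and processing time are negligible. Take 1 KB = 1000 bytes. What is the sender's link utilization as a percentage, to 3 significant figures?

t_tx = L/R = 5920/130000000 = 4.55385e-05 s.
t_prop = 19400/300000000 = 6.46667e-05 s; RTT = 0.000129333 s.
Cycle = t_tx + RTT = 0.000174872 s.
Utilization = t_tx / cycle = 4.55385e-05/0.000174872 = 26.0 %.

26.0 %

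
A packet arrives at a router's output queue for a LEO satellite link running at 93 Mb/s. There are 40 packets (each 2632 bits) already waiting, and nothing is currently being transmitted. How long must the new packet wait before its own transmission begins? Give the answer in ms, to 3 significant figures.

Each queued packet: L/R = 2632/93000000 = 0.0283011 ms.
40 queued → 1.13204 ms.
Queuing delay = 1.13 ms.

1.13 ms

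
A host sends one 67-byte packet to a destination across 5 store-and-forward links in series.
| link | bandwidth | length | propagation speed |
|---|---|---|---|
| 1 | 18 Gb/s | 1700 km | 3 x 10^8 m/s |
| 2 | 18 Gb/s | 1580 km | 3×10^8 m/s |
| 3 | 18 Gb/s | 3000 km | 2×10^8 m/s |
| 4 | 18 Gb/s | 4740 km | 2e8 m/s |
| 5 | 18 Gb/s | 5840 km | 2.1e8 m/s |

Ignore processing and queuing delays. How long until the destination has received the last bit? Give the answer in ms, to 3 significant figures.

77.4 ms

L = 67 × 8 = 536 bits.
Transmission delay per hop = L/R = 536/18000000000 = 2.97778e-05 ms; 5 hops → 0.000148889 ms.
Propagation delays (d/s per hop): 5.66667, 5.26667, 15, 23.7, 27.8095 ms; sum = 77.4429 ms.
End-to-end = 77.4 ms.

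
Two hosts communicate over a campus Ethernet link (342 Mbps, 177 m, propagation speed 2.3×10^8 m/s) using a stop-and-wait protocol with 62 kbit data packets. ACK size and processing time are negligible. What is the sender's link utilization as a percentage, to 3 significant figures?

t_tx = L/R = 62000/342000000 = 0.000181287 s.
t_prop = 177/2.3e+08 = 7.69565e-07 s; RTT = 1.53913e-06 s.
Cycle = t_tx + RTT = 0.000182826 s.
Utilization = t_tx / cycle = 0.000181287/0.000182826 = 99.2 %.

99.2 %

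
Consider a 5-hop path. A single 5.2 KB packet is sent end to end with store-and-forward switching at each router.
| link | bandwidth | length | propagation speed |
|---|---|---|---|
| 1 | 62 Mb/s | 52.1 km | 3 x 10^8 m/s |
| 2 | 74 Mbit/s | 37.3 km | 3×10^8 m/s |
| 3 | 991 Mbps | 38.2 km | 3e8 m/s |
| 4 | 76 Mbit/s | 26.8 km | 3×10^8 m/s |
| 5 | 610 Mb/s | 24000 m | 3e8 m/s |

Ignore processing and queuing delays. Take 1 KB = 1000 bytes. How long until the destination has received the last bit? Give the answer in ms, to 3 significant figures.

2.49 ms

L = 41600 bits.
Transmission delays (L/R per hop): 0.670968, 0.562162, 0.0419778, 0.547368, 0.0681967 ms; sum = 1.89067 ms.
Propagation delays (d/s per hop): 0.173667, 0.124333, 0.127333, 0.0893333, 0.08 ms; sum = 0.594667 ms.
End-to-end = 2.49 ms.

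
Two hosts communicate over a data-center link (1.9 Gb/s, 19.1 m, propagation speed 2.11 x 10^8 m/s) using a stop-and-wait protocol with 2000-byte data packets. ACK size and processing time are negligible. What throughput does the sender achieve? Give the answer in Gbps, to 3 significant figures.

1.86 Gbps

t_tx = L/R = 16000/1900000000 = 8.42105e-06 s.
t_prop = 19.1/211000000 = 9.05213e-08 s; RTT = 1.81043e-07 s.
Cycle = t_tx + RTT = 8.6021e-06 s.
Throughput = L / cycle = 16000 / 8.6021e-06 = 1.86 Gbps.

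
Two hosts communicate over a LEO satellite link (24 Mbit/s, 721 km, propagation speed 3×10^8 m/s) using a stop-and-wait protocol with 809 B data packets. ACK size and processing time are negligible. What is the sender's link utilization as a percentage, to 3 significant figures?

5.31 %

t_tx = L/R = 6472/24000000 = 0.000269667 s.
t_prop = 721000/300000000 = 0.00240333 s; RTT = 0.00480667 s.
Cycle = t_tx + RTT = 0.00507633 s.
Utilization = t_tx / cycle = 0.000269667/0.00507633 = 5.31 %.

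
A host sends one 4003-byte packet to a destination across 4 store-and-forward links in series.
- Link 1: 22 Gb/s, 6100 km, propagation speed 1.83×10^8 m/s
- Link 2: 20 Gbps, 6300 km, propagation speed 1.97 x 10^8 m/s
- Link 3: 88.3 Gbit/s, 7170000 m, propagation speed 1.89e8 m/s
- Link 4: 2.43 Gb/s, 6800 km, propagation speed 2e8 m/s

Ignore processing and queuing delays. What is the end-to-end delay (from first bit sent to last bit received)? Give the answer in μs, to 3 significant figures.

L = 4003 × 8 = 32024 bits.
Transmission delays (L/R per hop): 1.45564, 1.6012, 0.362673, 13.1786 μs; sum = 16.5981 μs.
Propagation delays (d/s per hop): 33333.3, 31979.7, 37936.5, 34000 μs; sum = 137250 μs.
End-to-end = 137000 μs.

137000 μs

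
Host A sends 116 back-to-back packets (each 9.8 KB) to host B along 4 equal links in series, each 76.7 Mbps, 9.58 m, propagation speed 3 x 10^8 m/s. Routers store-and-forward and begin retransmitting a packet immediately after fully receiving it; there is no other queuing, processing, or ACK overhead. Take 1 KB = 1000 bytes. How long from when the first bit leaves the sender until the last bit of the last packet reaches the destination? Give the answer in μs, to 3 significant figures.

122000 μs

Per-hop transmission t_tx = L/R = 78400/76700000 = 1022.16 μs.
Per-hop propagation t_prop = 9.58/300000000 = 0.0319333 μs.
Pipeline fill: first packet needs 4·t_tx to clear all hops; remaining 115 packets each add one t_tx.
Total = (4+116-1)·t_tx + 4·t_prop = 119·1022.16 + 4·0.0319333 = 122000 μs.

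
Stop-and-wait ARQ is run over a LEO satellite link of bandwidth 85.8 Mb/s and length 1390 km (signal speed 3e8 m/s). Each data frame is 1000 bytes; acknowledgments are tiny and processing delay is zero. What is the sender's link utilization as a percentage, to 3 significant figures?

t_tx = L/R = 8000/85800000 = 9.32401e-05 s.
t_prop = 1390000/300000000 = 0.00463333 s; RTT = 0.00926667 s.
Cycle = t_tx + RTT = 0.00935991 s.
Utilization = t_tx / cycle = 9.32401e-05/0.00935991 = 0.996 %.

0.996 %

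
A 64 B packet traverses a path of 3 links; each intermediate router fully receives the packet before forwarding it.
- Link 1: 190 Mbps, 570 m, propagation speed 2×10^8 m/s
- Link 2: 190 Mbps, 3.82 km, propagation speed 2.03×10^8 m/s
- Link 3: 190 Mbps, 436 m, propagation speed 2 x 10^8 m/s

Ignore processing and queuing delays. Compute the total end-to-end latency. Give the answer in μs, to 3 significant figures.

L = 64 × 8 = 512 bits.
Transmission delay per hop = L/R = 512/190000000 = 2.69474 μs; 3 hops → 8.08421 μs.
Propagation delays (d/s per hop): 2.85, 18.8177, 2.18 μs; sum = 23.8477 μs.
End-to-end = 31.9 μs.

31.9 μs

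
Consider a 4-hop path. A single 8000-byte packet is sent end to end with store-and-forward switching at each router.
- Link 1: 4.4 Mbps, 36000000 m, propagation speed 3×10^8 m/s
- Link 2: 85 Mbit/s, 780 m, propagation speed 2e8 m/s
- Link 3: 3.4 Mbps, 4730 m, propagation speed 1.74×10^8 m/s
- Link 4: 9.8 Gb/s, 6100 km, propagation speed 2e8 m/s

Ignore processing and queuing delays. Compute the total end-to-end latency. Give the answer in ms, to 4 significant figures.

L = 8000 × 8 = 64000 bits.
Transmission delays (L/R per hop): 14.5455, 0.752941, 18.8235, 0.00653061 ms; sum = 34.1285 ms.
Propagation delays (d/s per hop): 120, 0.0039, 0.0271839, 30.5 ms; sum = 150.531 ms.
End-to-end = 184.7 ms.

184.7 ms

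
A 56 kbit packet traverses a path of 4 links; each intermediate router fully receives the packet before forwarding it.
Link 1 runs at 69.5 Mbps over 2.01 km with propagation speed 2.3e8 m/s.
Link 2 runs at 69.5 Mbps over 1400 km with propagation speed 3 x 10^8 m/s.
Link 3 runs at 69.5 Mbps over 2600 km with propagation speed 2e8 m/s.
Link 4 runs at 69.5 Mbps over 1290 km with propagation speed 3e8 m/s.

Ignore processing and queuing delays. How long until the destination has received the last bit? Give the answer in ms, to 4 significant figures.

25.20 ms

L = 56000 bits.
Transmission delay per hop = L/R = 56000/69500000 = 0.805755 ms; 4 hops → 3.22302 ms.
Propagation delays (d/s per hop): 0.00873913, 4.66667, 13, 4.3 ms; sum = 21.9754 ms.
End-to-end = 25.20 ms.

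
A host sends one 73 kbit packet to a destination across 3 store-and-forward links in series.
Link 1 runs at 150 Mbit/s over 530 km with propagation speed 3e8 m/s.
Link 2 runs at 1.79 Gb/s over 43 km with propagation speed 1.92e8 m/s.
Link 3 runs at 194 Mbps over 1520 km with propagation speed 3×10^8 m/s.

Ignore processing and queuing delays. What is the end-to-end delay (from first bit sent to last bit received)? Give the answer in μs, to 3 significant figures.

L = 73000 bits.
Transmission delays (L/R per hop): 486.667, 40.7821, 376.289 μs; sum = 903.737 μs.
Propagation delays (d/s per hop): 1766.67, 223.958, 5066.67 μs; sum = 7057.29 μs.
End-to-end = 7960 μs.

7960 μs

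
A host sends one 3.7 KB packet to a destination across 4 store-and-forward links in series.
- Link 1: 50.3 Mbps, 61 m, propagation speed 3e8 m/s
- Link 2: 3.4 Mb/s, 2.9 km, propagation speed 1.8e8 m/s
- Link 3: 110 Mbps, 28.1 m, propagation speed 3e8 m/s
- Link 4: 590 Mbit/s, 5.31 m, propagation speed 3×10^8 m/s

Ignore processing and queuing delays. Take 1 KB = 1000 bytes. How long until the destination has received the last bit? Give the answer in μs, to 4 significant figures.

L = 29600 bits.
Transmission delays (L/R per hop): 588.469, 8705.88, 269.091, 50.1695 μs; sum = 9613.61 μs.
Propagation delays (d/s per hop): 0.203333, 16.1111, 0.0936667, 0.0177 μs; sum = 16.4258 μs.
End-to-end = 9630 μs.

9630 μs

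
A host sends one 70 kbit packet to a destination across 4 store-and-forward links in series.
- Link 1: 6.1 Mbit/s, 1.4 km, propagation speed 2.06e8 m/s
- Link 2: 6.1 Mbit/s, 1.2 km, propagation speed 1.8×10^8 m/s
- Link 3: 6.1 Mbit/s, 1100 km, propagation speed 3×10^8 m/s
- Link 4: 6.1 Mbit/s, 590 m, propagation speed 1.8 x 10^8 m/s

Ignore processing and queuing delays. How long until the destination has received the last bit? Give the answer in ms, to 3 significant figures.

49.6 ms

L = 70000 bits.
Transmission delay per hop = L/R = 70000/6100000 = 11.4754 ms; 4 hops → 45.9016 ms.
Propagation delays (d/s per hop): 0.00679612, 0.00666667, 3.66667, 0.00327778 ms; sum = 3.68341 ms.
End-to-end = 49.6 ms.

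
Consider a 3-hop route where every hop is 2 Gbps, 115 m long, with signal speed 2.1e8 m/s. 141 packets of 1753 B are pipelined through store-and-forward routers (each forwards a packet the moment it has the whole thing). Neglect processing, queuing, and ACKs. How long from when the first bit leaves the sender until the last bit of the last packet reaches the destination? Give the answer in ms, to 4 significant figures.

Per-hop transmission t_tx = L/R = 14024/2000000000 = 0.007012 ms.
Per-hop propagation t_prop = 115/210000000 = 0.000547619 ms.
Pipeline fill: first packet needs 3·t_tx to clear all hops; remaining 140 packets each add one t_tx.
Total = (3+141-1)·t_tx + 3·t_prop = 143·0.007012 + 3·0.000547619 = 1.004 ms.

1.004 ms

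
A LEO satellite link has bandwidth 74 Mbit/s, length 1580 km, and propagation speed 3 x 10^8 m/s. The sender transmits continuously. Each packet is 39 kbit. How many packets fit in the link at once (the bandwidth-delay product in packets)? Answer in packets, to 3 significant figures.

Propagation delay = 1580000 / 300000000 = 0.00526667 s.
BDP = R × t_prop = 74000000 × 0.00526667 = 389733 bits.
In packets of 39000 bits: 9.99 packets.

9.99 packets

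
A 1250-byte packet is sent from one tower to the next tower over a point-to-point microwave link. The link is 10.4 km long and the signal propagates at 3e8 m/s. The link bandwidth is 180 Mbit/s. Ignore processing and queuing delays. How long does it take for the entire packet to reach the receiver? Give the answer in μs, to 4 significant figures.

90.22 μs

L = 1250 × 8 = 10000 bits.
Transmission delay = L/R = 10000 / 180000000 = 55.5556 μs.
Propagation delay = d/s = 10400 m / 300000000 m/s = 34.6667 μs.
Total = 90.22 μs.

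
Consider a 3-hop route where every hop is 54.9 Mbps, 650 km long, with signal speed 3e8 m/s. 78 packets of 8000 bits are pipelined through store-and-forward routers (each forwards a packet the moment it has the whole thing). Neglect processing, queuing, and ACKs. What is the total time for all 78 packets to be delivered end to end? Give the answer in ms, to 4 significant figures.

18.16 ms

Per-hop transmission t_tx = L/R = 8000/54900000 = 0.145719 ms.
Per-hop propagation t_prop = 650000/300000000 = 2.16667 ms.
Pipeline fill: first packet needs 3·t_tx to clear all hops; remaining 77 packets each add one t_tx.
Total = (3+78-1)·t_tx + 3·t_prop = 80·0.145719 + 3·2.16667 = 18.16 ms.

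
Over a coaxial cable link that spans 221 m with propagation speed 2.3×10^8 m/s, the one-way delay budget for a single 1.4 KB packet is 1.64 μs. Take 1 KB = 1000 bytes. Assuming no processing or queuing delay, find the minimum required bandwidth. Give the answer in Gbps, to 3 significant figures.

16.5 Gbps

L = 11200 bits.
Propagation delay = 221 / 2.3e+08 = 0.96087 μs.
Transmission budget = 1.64 − 0.96087 = 0.67913 μs.
R ≥ L / t_tx = 11200 bits / 6.7913e-07 s = 16.5 Gbps.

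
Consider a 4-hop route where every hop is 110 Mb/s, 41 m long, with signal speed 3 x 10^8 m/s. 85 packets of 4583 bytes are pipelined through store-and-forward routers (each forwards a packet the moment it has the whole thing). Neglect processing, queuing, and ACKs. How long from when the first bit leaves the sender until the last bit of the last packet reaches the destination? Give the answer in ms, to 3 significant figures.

Per-hop transmission t_tx = L/R = 36664/110000000 = 0.333309 ms.
Per-hop propagation t_prop = 41/300000000 = 0.000136667 ms.
Pipeline fill: first packet needs 4·t_tx to clear all hops; remaining 84 packets each add one t_tx.
Total = (4+85-1)·t_tx + 4·t_prop = 88·0.333309 + 4·0.000136667 = 29.3 ms.

29.3 ms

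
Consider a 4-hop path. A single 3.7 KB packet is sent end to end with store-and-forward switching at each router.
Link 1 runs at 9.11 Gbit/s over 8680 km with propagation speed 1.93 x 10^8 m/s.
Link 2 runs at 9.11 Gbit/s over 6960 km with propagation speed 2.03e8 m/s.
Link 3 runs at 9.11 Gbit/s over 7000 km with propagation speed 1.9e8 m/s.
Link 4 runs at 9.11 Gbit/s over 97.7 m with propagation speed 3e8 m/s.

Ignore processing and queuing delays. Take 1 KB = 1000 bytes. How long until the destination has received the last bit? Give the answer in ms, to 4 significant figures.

116.1 ms

L = 29600 bits.
Transmission delay per hop = L/R = 29600/9110000000 = 0.00324918 ms; 4 hops → 0.0129967 ms.
Propagation delays (d/s per hop): 44.9741, 34.2857, 36.8421, 0.000325667 ms; sum = 116.102 ms.
End-to-end = 116.1 ms.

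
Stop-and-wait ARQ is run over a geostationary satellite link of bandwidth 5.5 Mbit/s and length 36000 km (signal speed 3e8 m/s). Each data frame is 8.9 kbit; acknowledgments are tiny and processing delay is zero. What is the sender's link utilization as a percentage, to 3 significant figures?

0.670 %

t_tx = L/R = 8900/5500000 = 0.00161818 s.
t_prop = 36000000/300000000 = 0.12 s; RTT = 0.24 s.
Cycle = t_tx + RTT = 0.241618 s.
Utilization = t_tx / cycle = 0.00161818/0.241618 = 0.670 %.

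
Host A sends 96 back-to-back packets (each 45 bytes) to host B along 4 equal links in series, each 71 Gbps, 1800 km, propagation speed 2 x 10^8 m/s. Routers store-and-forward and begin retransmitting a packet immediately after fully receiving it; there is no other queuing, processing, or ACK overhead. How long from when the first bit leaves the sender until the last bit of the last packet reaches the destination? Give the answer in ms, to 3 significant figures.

Per-hop transmission t_tx = L/R = 360/71000000000 = 5.07042e-06 ms.
Per-hop propagation t_prop = 1800000/200000000 = 9 ms.
Pipeline fill: first packet needs 4·t_tx to clear all hops; remaining 95 packets each add one t_tx.
Total = (4+96-1)·t_tx + 4·t_prop = 99·5.07042e-06 + 4·9 = 36.0 ms.

36.0 ms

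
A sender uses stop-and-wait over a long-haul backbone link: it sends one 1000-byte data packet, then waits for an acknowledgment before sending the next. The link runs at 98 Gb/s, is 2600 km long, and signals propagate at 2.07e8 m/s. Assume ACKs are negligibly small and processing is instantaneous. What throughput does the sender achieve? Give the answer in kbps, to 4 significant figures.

318.5 kbps

t_tx = L/R = 8000/98000000000 = 8.16327e-08 s.
t_prop = 2600000/2.07e+08 = 0.0125604 s; RTT = 0.0251208 s.
Cycle = t_tx + RTT = 0.0251209 s.
Throughput = L / cycle = 8000 / 0.0251209 = 318.5 kbps.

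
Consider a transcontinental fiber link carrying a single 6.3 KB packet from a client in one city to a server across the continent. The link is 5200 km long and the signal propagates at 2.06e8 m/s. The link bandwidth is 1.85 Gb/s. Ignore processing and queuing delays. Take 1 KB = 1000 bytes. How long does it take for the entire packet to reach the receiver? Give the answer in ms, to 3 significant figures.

25.3 ms

L = 50400 bits.
Transmission delay = L/R = 50400 / 1850000000 = 0.0272432 ms.
Propagation delay = d/s = 5200000 m / 206000000 m/s = 25.2427 ms.
Total = 25.3 ms.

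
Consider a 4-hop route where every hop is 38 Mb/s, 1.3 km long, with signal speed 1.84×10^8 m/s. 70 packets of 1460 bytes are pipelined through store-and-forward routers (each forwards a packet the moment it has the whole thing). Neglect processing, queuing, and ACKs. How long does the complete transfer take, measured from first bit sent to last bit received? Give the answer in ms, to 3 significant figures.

Per-hop transmission t_tx = L/R = 11680/38000000 = 0.307368 ms.
Per-hop propagation t_prop = 1300/184000000 = 0.00706522 ms.
Pipeline fill: first packet needs 4·t_tx to clear all hops; remaining 69 packets each add one t_tx.
Total = (4+70-1)·t_tx + 4·t_prop = 73·0.307368 + 4·0.00706522 = 22.5 ms.

22.5 ms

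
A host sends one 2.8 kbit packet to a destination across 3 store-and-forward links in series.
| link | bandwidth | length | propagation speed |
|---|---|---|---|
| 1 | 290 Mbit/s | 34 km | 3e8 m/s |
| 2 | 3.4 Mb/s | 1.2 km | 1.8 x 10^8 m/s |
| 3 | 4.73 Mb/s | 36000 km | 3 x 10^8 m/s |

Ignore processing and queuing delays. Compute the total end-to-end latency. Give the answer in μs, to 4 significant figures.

121500 μs

L = 2800 bits.
Transmission delays (L/R per hop): 9.65517, 823.529, 591.966 μs; sum = 1425.15 μs.
Propagation delays (d/s per hop): 113.333, 6.66667, 120000 μs; sum = 120120 μs.
End-to-end = 121500 μs.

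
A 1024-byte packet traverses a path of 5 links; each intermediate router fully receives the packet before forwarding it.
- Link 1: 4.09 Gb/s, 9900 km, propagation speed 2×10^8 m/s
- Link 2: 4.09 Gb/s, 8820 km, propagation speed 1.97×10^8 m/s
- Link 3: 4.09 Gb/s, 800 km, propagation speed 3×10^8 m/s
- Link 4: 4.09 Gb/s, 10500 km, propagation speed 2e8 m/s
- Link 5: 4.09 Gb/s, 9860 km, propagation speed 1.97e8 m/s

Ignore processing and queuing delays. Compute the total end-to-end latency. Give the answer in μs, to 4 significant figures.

L = 1024 × 8 = 8192 bits.
Transmission delay per hop = L/R = 8192/4090000000 = 2.00293 μs; 5 hops → 10.0147 μs.
Propagation delays (d/s per hop): 49500, 44771.6, 2666.67, 52500, 50050.8 μs; sum = 199489 μs.
End-to-end = 199500 μs.

199500 μs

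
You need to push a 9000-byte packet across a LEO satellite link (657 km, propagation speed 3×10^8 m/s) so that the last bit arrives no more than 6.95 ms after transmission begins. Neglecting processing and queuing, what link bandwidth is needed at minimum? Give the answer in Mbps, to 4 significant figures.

15.13 Mbps

L = 72000 bits.
Propagation delay = 657000 / 300000000 = 2.19 ms.
Transmission budget = 6.95 − 2.19 = 4.76 ms.
R ≥ L / t_tx = 72000 bits / 0.00476 s = 15.13 Mbps.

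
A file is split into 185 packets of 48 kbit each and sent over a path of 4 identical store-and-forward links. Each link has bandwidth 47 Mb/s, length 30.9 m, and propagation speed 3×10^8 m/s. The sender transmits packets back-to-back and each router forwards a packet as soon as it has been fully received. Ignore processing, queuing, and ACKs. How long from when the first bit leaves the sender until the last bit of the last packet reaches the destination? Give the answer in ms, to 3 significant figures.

192 ms

Per-hop transmission t_tx = L/R = 48000/47000000 = 1.02128 ms.
Per-hop propagation t_prop = 30.9/300000000 = 0.000103 ms.
Pipeline fill: first packet needs 4·t_tx to clear all hops; remaining 184 packets each add one t_tx.
Total = (4+185-1)·t_tx + 4·t_prop = 188·1.02128 + 4·0.000103 = 192 ms.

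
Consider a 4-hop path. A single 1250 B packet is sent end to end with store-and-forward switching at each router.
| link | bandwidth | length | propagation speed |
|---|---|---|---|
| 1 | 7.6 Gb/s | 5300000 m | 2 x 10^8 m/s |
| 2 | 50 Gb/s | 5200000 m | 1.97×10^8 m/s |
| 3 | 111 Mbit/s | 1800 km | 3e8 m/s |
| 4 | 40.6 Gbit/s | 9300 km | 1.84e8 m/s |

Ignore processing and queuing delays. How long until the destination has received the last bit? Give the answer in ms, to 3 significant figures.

110 ms

L = 1250 × 8 = 10000 bits.
Transmission delays (L/R per hop): 0.00131579, 0.0002, 0.0900901, 0.000246305 ms; sum = 0.0918522 ms.
Propagation delays (d/s per hop): 26.5, 26.3959, 6, 50.5435 ms; sum = 109.439 ms.
End-to-end = 110 ms.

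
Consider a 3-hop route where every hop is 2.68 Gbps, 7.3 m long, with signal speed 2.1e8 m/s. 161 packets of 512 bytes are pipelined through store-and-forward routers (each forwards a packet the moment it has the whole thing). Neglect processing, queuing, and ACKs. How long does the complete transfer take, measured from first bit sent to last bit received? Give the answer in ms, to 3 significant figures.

Per-hop transmission t_tx = L/R = 4096/2680000000 = 0.00152836 ms.
Per-hop propagation t_prop = 7.3/210000000 = 3.47619e-05 ms.
Pipeline fill: first packet needs 3·t_tx to clear all hops; remaining 160 packets each add one t_tx.
Total = (3+161-1)·t_tx + 3·t_prop = 163·0.00152836 + 3·3.47619e-05 = 0.249 ms.

0.249 ms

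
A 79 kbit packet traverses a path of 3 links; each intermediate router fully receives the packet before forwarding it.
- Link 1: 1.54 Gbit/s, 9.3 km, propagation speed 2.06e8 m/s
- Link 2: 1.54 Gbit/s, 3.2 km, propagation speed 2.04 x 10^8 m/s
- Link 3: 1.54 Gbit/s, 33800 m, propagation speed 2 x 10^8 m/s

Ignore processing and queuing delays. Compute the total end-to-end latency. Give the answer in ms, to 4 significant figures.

0.3837 ms

L = 79000 bits.
Transmission delay per hop = L/R = 79000/1540000000 = 0.0512987 ms; 3 hops → 0.153896 ms.
Propagation delays (d/s per hop): 0.0451456, 0.0156863, 0.169 ms; sum = 0.229832 ms.
End-to-end = 0.3837 ms.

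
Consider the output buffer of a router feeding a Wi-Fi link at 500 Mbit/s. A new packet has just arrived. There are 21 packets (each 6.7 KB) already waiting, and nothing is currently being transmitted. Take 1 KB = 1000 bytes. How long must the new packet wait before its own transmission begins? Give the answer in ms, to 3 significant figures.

Each queued packet: L/R = 53600/500000000 = 0.1072 ms.
21 queued → 2.2512 ms.
Queuing delay = 2.25 ms.

2.25 ms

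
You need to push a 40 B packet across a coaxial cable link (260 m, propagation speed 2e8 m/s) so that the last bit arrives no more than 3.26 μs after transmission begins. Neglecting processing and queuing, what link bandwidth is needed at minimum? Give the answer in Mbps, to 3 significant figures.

163 Mbps

L = 320 bits.
Propagation delay = 260 / 200000000 = 1.3 μs.
Transmission budget = 3.26 − 1.3 = 1.96 μs.
R ≥ L / t_tx = 320 bits / 1.96e-06 s = 163 Mbps.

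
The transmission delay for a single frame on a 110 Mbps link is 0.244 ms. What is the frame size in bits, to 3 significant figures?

26800 bits

L = R × t_tx = 110000000 b/s × 0.000244 s = 26840 bits.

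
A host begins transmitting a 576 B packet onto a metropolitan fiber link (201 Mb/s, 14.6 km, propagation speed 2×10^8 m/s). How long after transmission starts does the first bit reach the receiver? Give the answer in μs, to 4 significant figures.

73.00 μs

First bit experiences only propagation delay: d/s = 14600/200000000 = 73.00 μs.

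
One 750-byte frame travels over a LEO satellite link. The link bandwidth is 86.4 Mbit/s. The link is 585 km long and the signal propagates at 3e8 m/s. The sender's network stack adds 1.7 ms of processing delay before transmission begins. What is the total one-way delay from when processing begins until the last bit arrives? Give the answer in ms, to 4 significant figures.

3.719 ms

L = 750 × 8 = 6000 bits.
Transmission delay = L/R = 6000 / 86400000 = 0.0694444 ms.
Propagation delay = d/s = 585000 m / 300000000 m/s = 1.95 ms.
Plus processing delay 1.7 ms = 1.7 ms.
Total = 3.719 ms.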